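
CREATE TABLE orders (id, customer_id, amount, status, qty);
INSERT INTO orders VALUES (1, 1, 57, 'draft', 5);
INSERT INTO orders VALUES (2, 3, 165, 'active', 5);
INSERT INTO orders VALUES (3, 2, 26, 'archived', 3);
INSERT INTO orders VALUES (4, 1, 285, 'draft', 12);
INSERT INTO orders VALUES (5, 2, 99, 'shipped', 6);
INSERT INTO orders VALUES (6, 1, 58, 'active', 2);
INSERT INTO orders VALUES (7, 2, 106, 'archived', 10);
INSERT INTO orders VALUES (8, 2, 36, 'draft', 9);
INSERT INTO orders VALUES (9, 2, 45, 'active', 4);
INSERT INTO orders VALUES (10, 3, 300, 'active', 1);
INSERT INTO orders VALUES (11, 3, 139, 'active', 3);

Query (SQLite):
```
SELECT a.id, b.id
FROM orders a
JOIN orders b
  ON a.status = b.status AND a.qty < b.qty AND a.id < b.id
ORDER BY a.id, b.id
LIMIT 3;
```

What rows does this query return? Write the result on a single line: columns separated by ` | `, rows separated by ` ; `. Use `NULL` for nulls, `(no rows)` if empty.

1 | 4 ; 1 | 8 ; 3 | 7

Pairs (a,b) with same status, a.qty < b.qty, a.id < b.id.
status groups: active:{2,6,9,10,11} archived:{3,7} draft:{1,4,8} shipped:{5}
Ordered by (a.id, b.id); first 3.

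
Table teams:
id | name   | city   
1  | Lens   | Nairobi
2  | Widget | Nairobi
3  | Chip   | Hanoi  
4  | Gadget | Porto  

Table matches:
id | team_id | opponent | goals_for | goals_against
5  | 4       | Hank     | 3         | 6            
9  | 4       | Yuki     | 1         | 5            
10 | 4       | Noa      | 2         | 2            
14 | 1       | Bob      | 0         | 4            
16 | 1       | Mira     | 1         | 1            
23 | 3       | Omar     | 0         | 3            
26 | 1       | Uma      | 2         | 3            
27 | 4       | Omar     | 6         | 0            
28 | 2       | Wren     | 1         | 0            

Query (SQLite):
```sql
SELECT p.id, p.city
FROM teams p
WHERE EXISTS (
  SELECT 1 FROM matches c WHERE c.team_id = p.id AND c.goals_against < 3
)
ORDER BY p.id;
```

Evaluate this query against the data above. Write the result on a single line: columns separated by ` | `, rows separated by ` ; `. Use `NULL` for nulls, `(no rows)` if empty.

1 | Nairobi ; 2 | Nairobi ; 4 | Porto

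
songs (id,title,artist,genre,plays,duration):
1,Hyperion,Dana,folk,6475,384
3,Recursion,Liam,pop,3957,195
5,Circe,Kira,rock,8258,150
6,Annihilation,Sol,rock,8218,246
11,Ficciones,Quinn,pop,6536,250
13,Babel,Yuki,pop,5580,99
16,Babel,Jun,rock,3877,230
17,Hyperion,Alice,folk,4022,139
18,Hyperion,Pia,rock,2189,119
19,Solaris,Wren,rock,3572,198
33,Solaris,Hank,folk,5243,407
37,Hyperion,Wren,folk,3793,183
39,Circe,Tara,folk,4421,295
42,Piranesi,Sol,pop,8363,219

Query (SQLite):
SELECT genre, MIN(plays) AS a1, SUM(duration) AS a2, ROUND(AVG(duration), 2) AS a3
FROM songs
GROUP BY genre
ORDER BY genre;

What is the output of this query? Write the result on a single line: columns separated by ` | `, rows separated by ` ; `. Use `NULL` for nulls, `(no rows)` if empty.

folk | 3793 | 1408 | 281.6 ; pop | 3957 | 763 | 190.75 ; rock | 2189 | 943 | 188.6

Group songs by genre.
Per group compute: MIN(plays), SUM(duration), ROUND(AVG(duration), 2).
  folk: ids {1, 17, 33, 37, 39} → MIN(plays)=3793, SUM(duration)=1408, ROUND(AVG(duration), 2)=281.6
  pop: ids {3, 11, 13, 42} → MIN(plays)=3957, SUM(duration)=763, ROUND(AVG(duration), 2)=190.75
  rock: ids {5, 6, 16, 18, 19} → MIN(plays)=2189, SUM(duration)=943, ROUND(AVG(duration), 2)=188.6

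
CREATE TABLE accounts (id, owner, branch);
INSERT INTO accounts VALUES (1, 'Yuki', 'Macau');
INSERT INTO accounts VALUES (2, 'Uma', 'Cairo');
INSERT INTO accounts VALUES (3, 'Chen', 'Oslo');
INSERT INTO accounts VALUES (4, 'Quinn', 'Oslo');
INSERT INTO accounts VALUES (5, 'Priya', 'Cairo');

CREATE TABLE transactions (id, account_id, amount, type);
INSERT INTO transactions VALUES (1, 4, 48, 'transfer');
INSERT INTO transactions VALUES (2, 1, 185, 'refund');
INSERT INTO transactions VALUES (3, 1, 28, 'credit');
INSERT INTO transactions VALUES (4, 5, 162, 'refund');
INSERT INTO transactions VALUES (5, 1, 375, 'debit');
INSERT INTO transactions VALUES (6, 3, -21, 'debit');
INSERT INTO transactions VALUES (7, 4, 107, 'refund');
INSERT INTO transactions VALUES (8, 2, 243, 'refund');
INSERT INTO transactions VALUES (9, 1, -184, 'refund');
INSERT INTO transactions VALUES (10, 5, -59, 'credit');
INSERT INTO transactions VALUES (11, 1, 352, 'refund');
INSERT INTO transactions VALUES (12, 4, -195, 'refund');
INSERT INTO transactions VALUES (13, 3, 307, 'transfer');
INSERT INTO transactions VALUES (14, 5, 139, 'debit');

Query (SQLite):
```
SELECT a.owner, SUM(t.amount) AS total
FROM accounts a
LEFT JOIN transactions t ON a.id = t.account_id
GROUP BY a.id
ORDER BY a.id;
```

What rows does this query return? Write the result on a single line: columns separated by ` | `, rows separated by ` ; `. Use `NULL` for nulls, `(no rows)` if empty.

Yuki | 756 ; Uma | 243 ; Chen | 286 ; Quinn | -40 ; Priya | 242

LEFT JOIN keeps every accounts row; unmatched ones get NULL for transactions columns.
Group by accounts.id and compute SUM(t.amount). SUM over an all-NULL group is NULL.
  1: ids {2, 3, 5, 9, 11} → SUM(t.amount)=756
  2: ids {8} → SUM(t.amount)=243
  3: ids {6, 13} → SUM(t.amount)=286
  4: ids {1, 7, 12} → SUM(t.amount)=-40
  5: ids {4, 10, 14} → SUM(t.amount)=242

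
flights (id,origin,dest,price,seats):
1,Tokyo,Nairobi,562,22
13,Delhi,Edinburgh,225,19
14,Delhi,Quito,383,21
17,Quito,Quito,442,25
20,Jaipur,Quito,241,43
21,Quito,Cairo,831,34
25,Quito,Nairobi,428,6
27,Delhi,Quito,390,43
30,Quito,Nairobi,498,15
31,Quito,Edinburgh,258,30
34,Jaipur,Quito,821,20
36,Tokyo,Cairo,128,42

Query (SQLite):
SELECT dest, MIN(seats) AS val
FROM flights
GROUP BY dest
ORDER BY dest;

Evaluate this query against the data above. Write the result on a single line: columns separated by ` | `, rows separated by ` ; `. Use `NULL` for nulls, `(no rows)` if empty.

Cairo | 34 ; Edinburgh | 19 ; Nairobi | 6 ; Quito | 20

Partition flights by dest; compute MIN(seats) within each group.
  Cairo: ids {21, 36} → MIN(seats)=34
  Edinburgh: ids {13, 31} → MIN(seats)=19
  Nairobi: ids {1, 25, 30} → MIN(seats)=6
  Quito: ids {14, 17, 20, 27, 34} → MIN(seats)=20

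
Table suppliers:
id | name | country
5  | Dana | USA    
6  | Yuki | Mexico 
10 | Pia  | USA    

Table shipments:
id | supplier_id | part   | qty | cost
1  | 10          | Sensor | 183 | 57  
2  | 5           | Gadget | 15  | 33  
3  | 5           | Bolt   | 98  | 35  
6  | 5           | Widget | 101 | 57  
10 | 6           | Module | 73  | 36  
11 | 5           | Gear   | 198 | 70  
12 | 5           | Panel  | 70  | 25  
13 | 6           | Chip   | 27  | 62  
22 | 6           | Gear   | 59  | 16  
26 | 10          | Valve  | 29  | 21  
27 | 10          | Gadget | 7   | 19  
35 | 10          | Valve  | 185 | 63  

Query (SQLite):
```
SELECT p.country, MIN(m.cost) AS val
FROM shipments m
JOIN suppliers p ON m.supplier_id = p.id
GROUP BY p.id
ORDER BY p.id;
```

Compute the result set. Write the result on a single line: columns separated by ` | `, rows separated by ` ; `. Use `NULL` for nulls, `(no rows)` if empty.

USA | 25 ; Mexico | 16 ; USA | 19

Join each shipments row to its suppliers via supplier_id.
Group joined rows by suppliers.id; compute MIN(m.cost) per group.
  5: ids {2, 3, 6, 11, 12} → MIN(m.cost)=25
  6: ids {10, 13, 22} → MIN(m.cost)=16
  10: ids {1, 26, 27, 35} → MIN(m.cost)=19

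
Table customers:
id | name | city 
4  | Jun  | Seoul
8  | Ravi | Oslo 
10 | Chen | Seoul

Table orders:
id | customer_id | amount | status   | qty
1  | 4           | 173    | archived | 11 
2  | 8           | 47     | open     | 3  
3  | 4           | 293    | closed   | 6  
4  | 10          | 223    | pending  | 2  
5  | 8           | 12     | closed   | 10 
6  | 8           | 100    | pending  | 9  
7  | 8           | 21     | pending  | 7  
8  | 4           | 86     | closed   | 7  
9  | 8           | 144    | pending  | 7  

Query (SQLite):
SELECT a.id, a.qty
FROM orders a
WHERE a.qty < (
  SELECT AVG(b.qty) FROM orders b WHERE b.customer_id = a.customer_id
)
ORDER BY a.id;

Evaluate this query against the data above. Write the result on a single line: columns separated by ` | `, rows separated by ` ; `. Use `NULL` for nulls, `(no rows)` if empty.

2 | 3 ; 3 | 6 ; 7 | 7 ; 8 | 7 ; 9 | 7

For each orders row a, compute AVG(qty) over rows sharing a.customer_id.
Keep row a if a.qty < that per-group AVG.
  customer_id=4: AVG(qty) = 8.0
  customer_id=8: AVG(qty) = 7.2
  customer_id=10: AVG(qty) = 2.0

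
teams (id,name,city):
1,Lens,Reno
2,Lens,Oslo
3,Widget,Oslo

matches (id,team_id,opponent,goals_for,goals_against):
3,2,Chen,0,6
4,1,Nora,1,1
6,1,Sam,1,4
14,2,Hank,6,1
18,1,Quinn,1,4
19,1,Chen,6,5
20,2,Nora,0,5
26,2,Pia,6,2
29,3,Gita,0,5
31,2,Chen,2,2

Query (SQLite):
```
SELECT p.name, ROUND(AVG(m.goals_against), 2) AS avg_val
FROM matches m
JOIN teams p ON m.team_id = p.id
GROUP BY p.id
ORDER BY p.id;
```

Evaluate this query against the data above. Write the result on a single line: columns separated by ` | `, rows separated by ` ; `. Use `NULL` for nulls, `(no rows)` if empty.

Lens | 3.5 ; Lens | 3.2 ; Widget | 5

Join each matches row to its teams via team_id.
Group joined rows by teams.id; compute ROUND(AVG(m.goals_against), 2) per group.
  1: ids {4, 6, 18, 19} → ROUND(AVG(m.goals_against), 2)=3.5
  2: ids {3, 14, 20, 26, 31} → ROUND(AVG(m.goals_against), 2)=3.2
  3: ids {29} → ROUND(AVG(m.goals_against), 2)=5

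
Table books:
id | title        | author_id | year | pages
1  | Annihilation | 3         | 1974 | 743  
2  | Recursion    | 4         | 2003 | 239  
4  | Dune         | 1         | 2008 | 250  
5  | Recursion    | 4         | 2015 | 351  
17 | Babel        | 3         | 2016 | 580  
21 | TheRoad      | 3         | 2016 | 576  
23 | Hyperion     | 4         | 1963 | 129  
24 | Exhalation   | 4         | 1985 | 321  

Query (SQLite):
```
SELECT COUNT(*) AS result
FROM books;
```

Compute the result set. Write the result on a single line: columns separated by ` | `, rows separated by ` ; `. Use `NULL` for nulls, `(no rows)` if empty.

All year values: [1974, 2003, 2008, 2015, 2016, 2016, 1963, 1985].
COUNT(*) counts rows → 8.

8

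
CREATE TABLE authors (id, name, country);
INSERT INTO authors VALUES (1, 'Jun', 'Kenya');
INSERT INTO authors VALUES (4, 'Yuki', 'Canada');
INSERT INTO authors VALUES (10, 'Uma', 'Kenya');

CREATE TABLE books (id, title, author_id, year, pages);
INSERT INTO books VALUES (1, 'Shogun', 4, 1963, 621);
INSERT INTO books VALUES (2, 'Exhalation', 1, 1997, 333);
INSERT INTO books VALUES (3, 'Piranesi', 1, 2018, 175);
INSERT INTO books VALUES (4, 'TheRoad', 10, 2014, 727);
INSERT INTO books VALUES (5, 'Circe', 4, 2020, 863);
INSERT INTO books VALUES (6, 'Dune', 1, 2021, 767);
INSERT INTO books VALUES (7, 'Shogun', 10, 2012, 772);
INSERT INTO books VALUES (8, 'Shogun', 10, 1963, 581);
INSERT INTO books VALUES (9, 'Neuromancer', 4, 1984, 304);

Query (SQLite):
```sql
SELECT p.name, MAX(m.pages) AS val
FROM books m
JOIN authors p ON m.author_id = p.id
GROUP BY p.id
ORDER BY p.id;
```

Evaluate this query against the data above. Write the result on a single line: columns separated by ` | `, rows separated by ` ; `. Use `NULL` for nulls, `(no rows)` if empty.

Join each books row to its authors via author_id.
Group joined rows by authors.id; compute MAX(m.pages) per group.
  1: ids {2, 3, 6} → MAX(m.pages)=767
  4: ids {1, 5, 9} → MAX(m.pages)=863
  10: ids {4, 7, 8} → MAX(m.pages)=772

Jun | 767 ; Yuki | 863 ; Uma | 772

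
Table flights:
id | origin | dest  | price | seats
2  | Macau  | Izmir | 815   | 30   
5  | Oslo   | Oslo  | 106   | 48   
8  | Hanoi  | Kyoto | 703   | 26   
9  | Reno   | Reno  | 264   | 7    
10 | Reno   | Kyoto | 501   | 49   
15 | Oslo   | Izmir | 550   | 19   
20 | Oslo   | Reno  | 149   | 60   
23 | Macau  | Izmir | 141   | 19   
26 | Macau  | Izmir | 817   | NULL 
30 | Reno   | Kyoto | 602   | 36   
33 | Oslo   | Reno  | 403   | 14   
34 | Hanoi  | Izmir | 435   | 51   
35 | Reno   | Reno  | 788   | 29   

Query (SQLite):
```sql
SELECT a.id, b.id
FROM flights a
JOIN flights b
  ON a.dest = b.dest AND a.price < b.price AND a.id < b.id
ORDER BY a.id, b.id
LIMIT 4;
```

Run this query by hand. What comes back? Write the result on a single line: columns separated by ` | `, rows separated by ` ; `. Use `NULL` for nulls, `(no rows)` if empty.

2 | 26 ; 9 | 33 ; 9 | 35 ; 10 | 30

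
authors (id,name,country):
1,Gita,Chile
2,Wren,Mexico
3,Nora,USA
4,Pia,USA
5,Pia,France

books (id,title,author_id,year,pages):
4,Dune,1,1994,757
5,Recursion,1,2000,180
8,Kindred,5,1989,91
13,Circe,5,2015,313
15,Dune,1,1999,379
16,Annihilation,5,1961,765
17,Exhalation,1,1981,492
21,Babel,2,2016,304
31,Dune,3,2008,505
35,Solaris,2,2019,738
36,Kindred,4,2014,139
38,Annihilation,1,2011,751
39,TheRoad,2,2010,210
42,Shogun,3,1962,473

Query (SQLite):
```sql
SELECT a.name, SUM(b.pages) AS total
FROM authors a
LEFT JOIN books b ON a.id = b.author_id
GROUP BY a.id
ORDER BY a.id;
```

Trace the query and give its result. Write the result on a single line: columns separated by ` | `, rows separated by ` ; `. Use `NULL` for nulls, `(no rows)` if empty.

Gita | 2559 ; Wren | 1252 ; Nora | 978 ; Pia | 139 ; Pia | 1169

LEFT JOIN keeps every authors row; unmatched ones get NULL for books columns.
Group by authors.id and compute SUM(b.pages). SUM over an all-NULL group is NULL.
  1: ids {4, 5, 15, 17, 38} → SUM(b.pages)=2559
  2: ids {21, 35, 39} → SUM(b.pages)=1252
  3: ids {31, 42} → SUM(b.pages)=978
  4: ids {36} → SUM(b.pages)=139
  5: ids {8, 13, 16} → SUM(b.pages)=1169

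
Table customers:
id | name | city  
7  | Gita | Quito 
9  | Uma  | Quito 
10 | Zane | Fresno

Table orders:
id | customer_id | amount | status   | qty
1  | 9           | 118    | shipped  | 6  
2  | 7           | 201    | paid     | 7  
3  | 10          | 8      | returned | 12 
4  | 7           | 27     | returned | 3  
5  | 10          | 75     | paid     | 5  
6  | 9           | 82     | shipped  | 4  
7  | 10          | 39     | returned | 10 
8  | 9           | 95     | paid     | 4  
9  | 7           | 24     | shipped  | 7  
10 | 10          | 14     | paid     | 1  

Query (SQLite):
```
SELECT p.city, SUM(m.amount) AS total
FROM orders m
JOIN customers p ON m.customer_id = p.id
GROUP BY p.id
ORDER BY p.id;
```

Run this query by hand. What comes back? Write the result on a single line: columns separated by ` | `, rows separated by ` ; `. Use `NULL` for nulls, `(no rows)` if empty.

Join each orders row to its customers via customer_id.
Group joined rows by customers.id; compute SUM(m.amount) per group.
  7: ids {2, 4, 9} → SUM(m.amount)=252
  9: ids {1, 6, 8} → SUM(m.amount)=295
  10: ids {3, 5, 7, 10} → SUM(m.amount)=136

Quito | 252 ; Quito | 295 ; Fresno | 136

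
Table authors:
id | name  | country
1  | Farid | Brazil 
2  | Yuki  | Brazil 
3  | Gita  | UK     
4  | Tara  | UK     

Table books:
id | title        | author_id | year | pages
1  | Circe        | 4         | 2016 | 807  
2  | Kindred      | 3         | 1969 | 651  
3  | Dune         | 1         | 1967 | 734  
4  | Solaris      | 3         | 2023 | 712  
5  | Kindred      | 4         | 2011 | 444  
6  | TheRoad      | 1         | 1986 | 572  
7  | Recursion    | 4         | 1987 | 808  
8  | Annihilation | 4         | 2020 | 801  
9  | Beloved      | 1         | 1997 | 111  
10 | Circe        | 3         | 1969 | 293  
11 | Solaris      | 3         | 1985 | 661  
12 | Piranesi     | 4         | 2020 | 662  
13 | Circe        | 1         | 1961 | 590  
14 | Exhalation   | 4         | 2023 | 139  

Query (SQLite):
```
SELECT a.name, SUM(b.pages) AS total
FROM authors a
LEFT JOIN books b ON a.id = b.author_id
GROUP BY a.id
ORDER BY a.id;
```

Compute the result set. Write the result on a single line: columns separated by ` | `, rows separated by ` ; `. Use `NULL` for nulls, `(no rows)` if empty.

Farid | 2007 ; Yuki | NULL ; Gita | 2317 ; Tara | 3661

LEFT JOIN keeps every authors row; unmatched ones get NULL for books columns.
Group by authors.id and compute SUM(b.pages). SUM over an all-NULL group is NULL.
  1: ids {3, 6, 9, 13} → SUM(b.pages)=2007
  2: ids {—} → SUM(b.pages)=NULL
  3: ids {2, 4, 10, 11} → SUM(b.pages)=2317
  4: ids {1, 5, 7, 8, 12, 14} → SUM(b.pages)=3661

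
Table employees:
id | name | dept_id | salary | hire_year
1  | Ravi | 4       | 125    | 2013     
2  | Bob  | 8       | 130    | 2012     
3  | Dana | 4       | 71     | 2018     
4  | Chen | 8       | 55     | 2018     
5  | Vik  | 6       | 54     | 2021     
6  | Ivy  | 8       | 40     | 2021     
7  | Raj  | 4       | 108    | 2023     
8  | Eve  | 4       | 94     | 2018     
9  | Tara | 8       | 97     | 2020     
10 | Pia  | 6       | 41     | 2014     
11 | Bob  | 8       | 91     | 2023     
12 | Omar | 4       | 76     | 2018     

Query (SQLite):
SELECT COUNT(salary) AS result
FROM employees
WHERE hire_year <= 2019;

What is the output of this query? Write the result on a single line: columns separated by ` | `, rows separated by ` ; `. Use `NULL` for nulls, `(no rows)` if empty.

Rows where hire_year <= 2019 → salary values: [125, 130, 71, 55, 94, 41, 76].
COUNT(salary) counts non-NULL values → 7.

7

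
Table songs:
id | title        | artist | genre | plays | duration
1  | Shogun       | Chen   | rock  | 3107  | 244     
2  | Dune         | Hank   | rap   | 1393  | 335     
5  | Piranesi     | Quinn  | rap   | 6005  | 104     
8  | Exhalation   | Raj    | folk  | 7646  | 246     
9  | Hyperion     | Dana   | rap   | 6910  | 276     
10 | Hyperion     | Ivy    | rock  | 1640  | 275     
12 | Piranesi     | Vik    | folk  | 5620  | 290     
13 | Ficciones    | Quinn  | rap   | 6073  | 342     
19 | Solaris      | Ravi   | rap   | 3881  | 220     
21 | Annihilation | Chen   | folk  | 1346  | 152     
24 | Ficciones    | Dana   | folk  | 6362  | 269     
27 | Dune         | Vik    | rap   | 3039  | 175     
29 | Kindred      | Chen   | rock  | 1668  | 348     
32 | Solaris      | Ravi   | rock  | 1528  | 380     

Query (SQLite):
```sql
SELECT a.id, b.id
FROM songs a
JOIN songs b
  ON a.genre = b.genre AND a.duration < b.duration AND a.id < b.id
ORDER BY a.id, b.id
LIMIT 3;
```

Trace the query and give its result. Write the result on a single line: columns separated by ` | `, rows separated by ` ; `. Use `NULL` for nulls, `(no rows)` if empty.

Pairs (a,b) with same genre, a.duration < b.duration, a.id < b.id.
genre groups: folk:{8,12,21,24} rap:{2,5,9,13,19,27} rock:{1,10,29,32}
Ordered by (a.id, b.id); first 3.

1 | 10 ; 1 | 29 ; 1 | 32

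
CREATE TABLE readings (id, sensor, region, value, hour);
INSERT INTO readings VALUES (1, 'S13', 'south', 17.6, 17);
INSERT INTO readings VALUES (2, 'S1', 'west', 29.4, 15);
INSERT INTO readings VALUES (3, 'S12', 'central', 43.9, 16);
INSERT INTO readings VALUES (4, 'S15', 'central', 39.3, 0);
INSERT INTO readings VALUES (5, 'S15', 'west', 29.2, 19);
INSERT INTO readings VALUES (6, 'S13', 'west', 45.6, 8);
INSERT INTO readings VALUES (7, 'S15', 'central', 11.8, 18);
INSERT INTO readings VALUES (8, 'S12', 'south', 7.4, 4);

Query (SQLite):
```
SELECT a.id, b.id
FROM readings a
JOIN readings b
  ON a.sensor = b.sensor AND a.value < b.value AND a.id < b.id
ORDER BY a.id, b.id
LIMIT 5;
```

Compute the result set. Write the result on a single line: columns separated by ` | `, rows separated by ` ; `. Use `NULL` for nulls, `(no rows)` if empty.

Pairs (a,b) with same sensor, a.value < b.value, a.id < b.id.
sensor groups: S1:{2} S12:{3,8} S13:{1,6} S15:{4,5,7}
Ordered by (a.id, b.id); first 5.

1 | 6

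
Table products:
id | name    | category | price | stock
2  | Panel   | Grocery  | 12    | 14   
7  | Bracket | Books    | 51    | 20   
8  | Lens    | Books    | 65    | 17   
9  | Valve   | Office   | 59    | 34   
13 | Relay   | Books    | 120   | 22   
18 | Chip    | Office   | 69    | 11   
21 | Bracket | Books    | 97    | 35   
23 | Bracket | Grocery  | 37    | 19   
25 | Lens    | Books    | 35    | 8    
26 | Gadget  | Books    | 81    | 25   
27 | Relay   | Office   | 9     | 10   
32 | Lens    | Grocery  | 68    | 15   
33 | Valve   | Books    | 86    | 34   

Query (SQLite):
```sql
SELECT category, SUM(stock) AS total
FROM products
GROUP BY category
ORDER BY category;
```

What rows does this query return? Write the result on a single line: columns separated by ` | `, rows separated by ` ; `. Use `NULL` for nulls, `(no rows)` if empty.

Partition products by category; compute SUM(stock) within each group.
  Books: ids {7, 8, 13, 21, 25, 26, 33} → SUM(stock)=161
  Grocery: ids {2, 23, 32} → SUM(stock)=48
  Office: ids {9, 18, 27} → SUM(stock)=55

Books | 161 ; Grocery | 48 ; Office | 55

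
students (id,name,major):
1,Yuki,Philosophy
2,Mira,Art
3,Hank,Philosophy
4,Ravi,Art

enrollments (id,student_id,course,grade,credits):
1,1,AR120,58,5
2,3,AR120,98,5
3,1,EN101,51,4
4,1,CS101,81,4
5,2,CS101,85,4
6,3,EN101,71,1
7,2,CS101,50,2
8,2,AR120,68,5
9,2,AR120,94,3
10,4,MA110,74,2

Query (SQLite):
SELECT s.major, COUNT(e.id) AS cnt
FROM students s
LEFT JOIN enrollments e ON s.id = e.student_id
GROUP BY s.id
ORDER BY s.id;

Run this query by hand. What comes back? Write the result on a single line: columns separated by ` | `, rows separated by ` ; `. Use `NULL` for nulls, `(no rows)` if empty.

Philosophy | 3 ; Art | 4 ; Philosophy | 2 ; Art | 1

LEFT JOIN keeps every students row; unmatched ones get NULL for enrollments columns.
Group by students.id and compute COUNT(e.id). COUNT(col) of an all-NULL group is 0.
  1: ids {1, 3, 4} → COUNT(e.id)=3
  2: ids {5, 7, 8, 9} → COUNT(e.id)=4
  3: ids {2, 6} → COUNT(e.id)=2
  4: ids {10} → COUNT(e.id)=1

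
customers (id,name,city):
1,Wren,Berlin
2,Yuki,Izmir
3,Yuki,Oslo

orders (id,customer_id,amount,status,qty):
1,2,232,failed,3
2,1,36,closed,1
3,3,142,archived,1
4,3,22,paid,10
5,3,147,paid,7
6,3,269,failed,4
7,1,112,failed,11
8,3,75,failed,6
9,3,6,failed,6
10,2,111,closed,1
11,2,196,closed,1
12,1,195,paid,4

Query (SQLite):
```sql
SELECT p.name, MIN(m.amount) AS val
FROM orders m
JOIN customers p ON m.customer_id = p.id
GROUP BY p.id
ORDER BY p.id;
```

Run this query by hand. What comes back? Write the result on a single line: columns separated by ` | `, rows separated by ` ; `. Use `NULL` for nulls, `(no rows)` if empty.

Join each orders row to its customers via customer_id.
Group joined rows by customers.id; compute MIN(m.amount) per group.
  1: ids {2, 7, 12} → MIN(m.amount)=36
  2: ids {1, 10, 11} → MIN(m.amount)=111
  3: ids {3, 4, 5, 6, 8, 9} → MIN(m.amount)=6

Wren | 36 ; Yuki | 111 ; Yuki | 6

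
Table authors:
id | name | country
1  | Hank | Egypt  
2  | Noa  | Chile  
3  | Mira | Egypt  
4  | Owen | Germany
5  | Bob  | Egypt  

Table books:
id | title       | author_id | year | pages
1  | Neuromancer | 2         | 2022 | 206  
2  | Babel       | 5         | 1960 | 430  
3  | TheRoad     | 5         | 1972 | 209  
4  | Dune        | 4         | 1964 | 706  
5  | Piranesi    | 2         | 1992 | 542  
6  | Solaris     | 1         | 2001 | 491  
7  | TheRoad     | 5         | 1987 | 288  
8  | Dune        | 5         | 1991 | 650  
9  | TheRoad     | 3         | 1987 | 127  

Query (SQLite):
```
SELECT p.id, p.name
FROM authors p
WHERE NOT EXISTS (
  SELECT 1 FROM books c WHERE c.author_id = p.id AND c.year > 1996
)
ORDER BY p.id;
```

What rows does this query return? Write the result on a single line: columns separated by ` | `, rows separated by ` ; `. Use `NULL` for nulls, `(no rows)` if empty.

For each authors row, check whether any books with matching author_id has year > 1996.
Keep rows where that is false.

3 | Mira ; 4 | Owen ; 5 | Bob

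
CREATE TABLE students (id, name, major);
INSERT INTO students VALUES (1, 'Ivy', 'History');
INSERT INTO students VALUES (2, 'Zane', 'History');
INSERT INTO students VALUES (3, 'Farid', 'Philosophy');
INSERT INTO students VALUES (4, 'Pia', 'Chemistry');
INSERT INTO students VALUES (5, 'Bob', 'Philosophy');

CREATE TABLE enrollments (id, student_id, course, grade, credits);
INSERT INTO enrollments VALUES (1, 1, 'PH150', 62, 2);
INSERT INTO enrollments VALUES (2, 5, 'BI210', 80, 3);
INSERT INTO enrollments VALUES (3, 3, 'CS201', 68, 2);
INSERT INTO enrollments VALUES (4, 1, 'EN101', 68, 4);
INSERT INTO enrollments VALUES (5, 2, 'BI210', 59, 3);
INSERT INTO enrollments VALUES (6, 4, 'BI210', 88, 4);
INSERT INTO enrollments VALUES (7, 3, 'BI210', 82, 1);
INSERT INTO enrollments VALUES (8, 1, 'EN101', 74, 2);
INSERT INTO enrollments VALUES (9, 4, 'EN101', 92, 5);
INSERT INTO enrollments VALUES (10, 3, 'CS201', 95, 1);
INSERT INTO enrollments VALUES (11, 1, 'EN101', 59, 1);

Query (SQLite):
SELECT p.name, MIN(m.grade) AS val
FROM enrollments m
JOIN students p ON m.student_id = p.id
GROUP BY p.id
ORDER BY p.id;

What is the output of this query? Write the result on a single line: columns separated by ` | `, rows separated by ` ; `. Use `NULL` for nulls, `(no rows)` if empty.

Ivy | 59 ; Zane | 59 ; Farid | 68 ; Pia | 88 ; Bob | 80

Join each enrollments row to its students via student_id.
Group joined rows by students.id; compute MIN(m.grade) per group.
  1: ids {1, 4, 8, 11} → MIN(m.grade)=59
  2: ids {5} → MIN(m.grade)=59
  3: ids {3, 7, 10} → MIN(m.grade)=68
  4: ids {6, 9} → MIN(m.grade)=88
  5: ids {2} → MIN(m.grade)=80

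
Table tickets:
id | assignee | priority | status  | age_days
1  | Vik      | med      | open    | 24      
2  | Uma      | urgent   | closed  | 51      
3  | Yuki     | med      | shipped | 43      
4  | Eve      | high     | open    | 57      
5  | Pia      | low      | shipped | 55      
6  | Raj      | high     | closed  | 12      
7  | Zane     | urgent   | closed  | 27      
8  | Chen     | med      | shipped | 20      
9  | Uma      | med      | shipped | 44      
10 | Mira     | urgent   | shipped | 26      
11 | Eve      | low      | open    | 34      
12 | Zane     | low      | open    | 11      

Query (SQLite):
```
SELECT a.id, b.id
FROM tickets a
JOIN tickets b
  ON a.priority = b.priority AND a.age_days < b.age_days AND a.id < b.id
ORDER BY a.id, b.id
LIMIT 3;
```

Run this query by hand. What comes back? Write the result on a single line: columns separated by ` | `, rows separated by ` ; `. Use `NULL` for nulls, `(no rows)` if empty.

1 | 3 ; 1 | 9 ; 3 | 9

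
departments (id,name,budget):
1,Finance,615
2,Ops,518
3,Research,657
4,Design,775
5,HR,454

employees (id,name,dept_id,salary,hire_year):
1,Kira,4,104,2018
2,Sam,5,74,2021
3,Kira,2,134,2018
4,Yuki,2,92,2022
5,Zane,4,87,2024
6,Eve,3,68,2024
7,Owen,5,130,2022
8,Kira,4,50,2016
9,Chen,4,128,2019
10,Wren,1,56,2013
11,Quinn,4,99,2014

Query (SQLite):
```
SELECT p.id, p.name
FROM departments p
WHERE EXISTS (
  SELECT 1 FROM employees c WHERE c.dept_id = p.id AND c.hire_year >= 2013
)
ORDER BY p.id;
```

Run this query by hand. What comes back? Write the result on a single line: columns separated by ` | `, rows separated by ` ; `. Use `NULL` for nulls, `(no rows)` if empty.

For each departments row, check whether any employees with matching dept_id has hire_year >= 2013.
Keep rows where that is true.

1 | Finance ; 2 | Ops ; 3 | Research ; 4 | Design ; 5 | HR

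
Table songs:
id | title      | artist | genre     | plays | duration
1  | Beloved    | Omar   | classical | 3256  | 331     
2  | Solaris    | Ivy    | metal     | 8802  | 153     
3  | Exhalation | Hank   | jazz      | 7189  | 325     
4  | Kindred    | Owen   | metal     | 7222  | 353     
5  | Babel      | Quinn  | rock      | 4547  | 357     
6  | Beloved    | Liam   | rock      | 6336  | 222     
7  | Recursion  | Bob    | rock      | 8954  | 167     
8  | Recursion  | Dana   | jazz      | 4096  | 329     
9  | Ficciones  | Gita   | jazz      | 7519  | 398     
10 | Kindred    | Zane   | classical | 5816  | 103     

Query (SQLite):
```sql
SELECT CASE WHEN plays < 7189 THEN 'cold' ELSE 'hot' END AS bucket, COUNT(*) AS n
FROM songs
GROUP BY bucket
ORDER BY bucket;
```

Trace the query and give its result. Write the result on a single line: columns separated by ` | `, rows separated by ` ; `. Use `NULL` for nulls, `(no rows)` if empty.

Bucket rows by plays < 7189 → 'cold' else 'hot'; count each bucket.

cold | 5 ; hot | 5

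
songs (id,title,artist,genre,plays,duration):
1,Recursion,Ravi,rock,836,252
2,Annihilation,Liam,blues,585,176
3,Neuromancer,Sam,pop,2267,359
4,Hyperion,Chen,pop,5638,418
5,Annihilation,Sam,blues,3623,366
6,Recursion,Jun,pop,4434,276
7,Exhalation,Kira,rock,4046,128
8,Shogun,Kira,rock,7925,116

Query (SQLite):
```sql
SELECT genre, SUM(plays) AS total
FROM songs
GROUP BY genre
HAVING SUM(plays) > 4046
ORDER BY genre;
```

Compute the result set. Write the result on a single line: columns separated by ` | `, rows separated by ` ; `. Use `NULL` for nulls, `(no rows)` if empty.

Partition songs by genre; compute SUM(plays) within each group.
HAVING: keep groups where SUM(plays) > 4046.
  blues: ids {2, 5} → SUM(plays)=4208
  pop: ids {3, 4, 6} → SUM(plays)=12339
  rock: ids {1, 7, 8} → SUM(plays)=12807

blues | 4208 ; pop | 12339 ; rock | 12807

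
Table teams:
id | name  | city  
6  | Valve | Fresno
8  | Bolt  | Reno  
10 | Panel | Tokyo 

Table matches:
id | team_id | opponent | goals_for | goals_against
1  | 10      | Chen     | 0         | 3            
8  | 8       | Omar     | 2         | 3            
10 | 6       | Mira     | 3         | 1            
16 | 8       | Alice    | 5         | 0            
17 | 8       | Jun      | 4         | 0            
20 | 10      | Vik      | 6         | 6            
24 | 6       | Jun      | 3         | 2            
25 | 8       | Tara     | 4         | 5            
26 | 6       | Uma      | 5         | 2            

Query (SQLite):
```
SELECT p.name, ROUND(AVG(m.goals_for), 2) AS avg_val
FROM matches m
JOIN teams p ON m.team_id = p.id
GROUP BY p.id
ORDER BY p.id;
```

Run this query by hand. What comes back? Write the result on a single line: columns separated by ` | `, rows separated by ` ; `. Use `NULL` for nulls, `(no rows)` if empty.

Join each matches row to its teams via team_id.
Group joined rows by teams.id; compute ROUND(AVG(m.goals_for), 2) per group.
  6: ids {10, 24, 26} → ROUND(AVG(m.goals_for), 2)=3.67
  8: ids {8, 16, 17, 25} → ROUND(AVG(m.goals_for), 2)=3.75
  10: ids {1, 20} → ROUND(AVG(m.goals_for), 2)=3

Valve | 3.67 ; Bolt | 3.75 ; Panel | 3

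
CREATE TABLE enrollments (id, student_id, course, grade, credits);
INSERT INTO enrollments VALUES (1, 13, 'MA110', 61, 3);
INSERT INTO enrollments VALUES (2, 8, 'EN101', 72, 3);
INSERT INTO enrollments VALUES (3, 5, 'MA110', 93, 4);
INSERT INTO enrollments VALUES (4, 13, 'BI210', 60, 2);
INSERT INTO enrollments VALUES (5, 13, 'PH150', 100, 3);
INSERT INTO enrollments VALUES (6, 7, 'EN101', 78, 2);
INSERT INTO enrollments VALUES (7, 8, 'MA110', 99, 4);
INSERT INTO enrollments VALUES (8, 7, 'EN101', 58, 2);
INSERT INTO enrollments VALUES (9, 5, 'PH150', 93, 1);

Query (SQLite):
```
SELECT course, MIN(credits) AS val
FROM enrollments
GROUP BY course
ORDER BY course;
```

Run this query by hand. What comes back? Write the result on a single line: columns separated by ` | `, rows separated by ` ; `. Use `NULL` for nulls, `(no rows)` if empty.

BI210 | 2 ; EN101 | 2 ; MA110 | 3 ; PH150 | 1

Partition enrollments by course; compute MIN(credits) within each group.
  BI210: ids {4} → MIN(credits)=2
  EN101: ids {2, 6, 8} → MIN(credits)=2
  MA110: ids {1, 3, 7} → MIN(credits)=3
  PH150: ids {5, 9} → MIN(credits)=1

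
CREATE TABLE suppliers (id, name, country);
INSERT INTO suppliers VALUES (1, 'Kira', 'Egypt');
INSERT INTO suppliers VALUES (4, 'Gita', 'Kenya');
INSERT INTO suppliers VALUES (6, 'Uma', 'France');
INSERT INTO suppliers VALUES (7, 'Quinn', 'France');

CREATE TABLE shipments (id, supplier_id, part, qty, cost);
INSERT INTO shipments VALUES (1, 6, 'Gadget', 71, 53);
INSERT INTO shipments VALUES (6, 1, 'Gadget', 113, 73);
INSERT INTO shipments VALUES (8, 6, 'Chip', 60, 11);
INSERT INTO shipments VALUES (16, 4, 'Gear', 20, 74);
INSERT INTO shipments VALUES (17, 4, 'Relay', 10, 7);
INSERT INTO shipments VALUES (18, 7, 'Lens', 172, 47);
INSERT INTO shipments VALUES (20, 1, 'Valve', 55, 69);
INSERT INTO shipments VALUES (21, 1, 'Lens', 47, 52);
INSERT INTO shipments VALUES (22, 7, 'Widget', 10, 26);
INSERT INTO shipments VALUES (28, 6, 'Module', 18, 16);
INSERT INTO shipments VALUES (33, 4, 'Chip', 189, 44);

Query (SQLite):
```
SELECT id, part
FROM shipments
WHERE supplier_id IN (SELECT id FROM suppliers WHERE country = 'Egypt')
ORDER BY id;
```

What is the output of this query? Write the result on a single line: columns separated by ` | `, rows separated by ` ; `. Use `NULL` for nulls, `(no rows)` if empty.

Inner query: suppliers.id where country = 'Egypt'.
Outer: keep shipments rows whose supplier_id is in that set.
Inner query → {1}

6 | Gadget ; 20 | Valve ; 21 | Lens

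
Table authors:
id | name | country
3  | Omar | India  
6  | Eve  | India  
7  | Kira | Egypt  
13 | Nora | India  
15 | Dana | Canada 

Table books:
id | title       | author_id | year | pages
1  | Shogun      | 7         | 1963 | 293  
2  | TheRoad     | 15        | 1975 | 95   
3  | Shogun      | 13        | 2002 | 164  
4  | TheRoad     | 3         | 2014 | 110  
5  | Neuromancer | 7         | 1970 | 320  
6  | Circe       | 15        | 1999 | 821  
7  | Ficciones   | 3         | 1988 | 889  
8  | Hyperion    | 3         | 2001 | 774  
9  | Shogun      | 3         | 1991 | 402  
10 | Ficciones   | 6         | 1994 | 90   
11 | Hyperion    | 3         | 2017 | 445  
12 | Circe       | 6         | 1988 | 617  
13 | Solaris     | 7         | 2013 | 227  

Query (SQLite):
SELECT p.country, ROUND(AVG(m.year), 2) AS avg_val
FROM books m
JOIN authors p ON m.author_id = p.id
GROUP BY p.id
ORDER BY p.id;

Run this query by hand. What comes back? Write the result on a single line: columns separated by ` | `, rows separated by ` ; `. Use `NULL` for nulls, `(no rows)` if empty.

Join each books row to its authors via author_id.
Group joined rows by authors.id; compute ROUND(AVG(m.year), 2) per group.
  3: ids {4, 7, 8, 9, 11} → ROUND(AVG(m.year), 2)=2002.2
  6: ids {10, 12} → ROUND(AVG(m.year), 2)=1991
  7: ids {1, 5, 13} → ROUND(AVG(m.year), 2)=1982
  13: ids {3} → ROUND(AVG(m.year), 2)=2002
  15: ids {2, 6} → ROUND(AVG(m.year), 2)=1987

India | 2002.2 ; India | 1991 ; Egypt | 1982 ; India | 2002 ; Canada | 1987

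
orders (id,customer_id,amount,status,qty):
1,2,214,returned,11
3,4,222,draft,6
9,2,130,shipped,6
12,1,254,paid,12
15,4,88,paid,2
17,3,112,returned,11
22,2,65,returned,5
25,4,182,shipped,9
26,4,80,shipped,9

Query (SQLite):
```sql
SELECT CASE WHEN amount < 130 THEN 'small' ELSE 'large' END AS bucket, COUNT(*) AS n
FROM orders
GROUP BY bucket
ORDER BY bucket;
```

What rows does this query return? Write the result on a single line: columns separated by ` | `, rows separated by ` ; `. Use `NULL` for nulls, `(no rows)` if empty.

Bucket rows by amount < 130 → 'small' else 'large'; count each bucket.

large | 5 ; small | 4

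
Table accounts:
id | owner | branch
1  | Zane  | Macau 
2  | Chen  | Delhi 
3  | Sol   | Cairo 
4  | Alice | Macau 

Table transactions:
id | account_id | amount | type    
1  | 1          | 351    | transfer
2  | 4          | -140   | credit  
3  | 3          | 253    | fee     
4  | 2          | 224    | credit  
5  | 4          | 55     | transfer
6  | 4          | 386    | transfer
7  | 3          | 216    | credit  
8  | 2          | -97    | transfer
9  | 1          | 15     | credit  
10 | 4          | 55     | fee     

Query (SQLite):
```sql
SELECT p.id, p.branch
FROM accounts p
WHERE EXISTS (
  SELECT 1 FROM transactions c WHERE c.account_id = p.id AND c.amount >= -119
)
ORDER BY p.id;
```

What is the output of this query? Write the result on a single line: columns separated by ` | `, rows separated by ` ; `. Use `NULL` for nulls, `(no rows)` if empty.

1 | Macau ; 2 | Delhi ; 3 | Cairo ; 4 | Macau

For each accounts row, check whether any transactions with matching account_id has amount >= -119.
Keep rows where that is true.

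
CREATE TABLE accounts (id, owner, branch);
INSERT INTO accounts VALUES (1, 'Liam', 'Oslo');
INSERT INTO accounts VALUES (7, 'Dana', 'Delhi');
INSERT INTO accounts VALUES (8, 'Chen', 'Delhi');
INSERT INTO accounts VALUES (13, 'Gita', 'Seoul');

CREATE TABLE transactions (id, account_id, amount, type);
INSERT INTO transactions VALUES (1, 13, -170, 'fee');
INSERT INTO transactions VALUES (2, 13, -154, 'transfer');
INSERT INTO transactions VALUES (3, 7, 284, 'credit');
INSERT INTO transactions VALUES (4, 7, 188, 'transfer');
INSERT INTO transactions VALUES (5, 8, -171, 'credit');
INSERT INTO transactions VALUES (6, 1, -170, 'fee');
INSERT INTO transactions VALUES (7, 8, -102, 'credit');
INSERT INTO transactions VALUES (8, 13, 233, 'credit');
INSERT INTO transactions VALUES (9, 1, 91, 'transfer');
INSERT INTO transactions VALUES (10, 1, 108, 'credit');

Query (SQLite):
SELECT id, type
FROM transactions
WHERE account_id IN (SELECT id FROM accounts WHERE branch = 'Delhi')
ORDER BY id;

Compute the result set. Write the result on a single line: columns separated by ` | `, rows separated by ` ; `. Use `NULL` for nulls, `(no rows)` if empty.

3 | credit ; 4 | transfer ; 5 | credit ; 7 | credit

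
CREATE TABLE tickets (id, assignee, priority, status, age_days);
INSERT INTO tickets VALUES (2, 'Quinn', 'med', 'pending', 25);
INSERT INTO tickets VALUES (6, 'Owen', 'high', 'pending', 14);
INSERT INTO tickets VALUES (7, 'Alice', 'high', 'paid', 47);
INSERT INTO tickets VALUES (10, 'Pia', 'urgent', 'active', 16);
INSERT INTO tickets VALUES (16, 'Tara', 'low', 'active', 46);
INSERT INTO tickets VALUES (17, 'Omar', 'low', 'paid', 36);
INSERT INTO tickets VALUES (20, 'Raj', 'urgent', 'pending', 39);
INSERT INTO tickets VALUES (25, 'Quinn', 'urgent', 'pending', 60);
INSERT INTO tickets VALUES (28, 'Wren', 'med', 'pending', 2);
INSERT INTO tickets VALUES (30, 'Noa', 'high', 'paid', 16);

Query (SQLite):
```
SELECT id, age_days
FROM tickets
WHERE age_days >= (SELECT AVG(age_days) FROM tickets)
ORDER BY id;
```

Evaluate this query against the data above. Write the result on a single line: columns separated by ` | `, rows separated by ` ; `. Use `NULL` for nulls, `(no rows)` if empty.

7 | 47 ; 16 | 46 ; 17 | 36 ; 20 | 39 ; 25 | 60

Scalar subquery: AVG(age_days) over all tickets rows = 30.1.
Keep rows where age_days >= that value.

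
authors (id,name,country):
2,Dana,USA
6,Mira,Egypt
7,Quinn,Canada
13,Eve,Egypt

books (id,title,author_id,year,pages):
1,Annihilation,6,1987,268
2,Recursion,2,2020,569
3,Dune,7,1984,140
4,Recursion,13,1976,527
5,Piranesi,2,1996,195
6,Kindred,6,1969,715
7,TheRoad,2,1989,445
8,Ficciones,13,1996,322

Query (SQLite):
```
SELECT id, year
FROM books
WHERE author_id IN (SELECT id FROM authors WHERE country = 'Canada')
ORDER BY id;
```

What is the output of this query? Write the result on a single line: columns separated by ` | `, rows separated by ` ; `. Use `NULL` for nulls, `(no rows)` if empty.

Inner query: authors.id where country = 'Canada'.
Outer: keep books rows whose author_id is in that set.
Inner query → {7}

3 | 1984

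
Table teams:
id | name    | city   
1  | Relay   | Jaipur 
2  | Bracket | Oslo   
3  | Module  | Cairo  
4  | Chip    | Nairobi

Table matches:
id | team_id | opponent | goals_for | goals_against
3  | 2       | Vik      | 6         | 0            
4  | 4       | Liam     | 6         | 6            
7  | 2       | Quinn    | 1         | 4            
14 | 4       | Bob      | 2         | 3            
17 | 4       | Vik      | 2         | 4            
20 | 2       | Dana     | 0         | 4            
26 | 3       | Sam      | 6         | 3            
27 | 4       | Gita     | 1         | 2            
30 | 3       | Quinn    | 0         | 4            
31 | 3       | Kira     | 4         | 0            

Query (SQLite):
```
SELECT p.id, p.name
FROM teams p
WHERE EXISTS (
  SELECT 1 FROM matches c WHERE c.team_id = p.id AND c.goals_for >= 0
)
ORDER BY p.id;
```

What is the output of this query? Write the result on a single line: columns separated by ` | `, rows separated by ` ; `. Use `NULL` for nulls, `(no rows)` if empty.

For each teams row, check whether any matches with matching team_id has goals_for >= 0.
Keep rows where that is true.

2 | Bracket ; 3 | Module ; 4 | Chip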